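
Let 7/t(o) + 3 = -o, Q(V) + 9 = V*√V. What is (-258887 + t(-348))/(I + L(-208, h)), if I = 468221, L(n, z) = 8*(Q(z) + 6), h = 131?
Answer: -41817486997576/75577270779825 + 93603176384*√131/75577270779825 ≈ -0.53913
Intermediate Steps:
Q(V) = -9 + V^(3/2) (Q(V) = -9 + V*√V = -9 + V^(3/2))
t(o) = 7/(-3 - o)
L(n, z) = -24 + 8*z^(3/2) (L(n, z) = 8*((-9 + z^(3/2)) + 6) = 8*(-3 + z^(3/2)) = -24 + 8*z^(3/2))
(-258887 + t(-348))/(I + L(-208, h)) = (-258887 - 7/(3 - 348))/(468221 + (-24 + 8*131^(3/2))) = (-258887 - 7/(-345))/(468221 + (-24 + 8*(131*√131))) = (-258887 - 7*(-1/345))/(468221 + (-24 + 1048*√131)) = (-258887 + 7/345)/(468197 + 1048*√131) = -89316008/(345*(468197 + 1048*√131))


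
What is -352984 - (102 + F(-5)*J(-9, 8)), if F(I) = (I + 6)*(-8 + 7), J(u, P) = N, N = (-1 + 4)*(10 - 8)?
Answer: -353080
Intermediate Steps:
N = 6 (N = 3*2 = 6)
J(u, P) = 6
F(I) = -6 - I (F(I) = (6 + I)*(-1) = -6 - I)
-352984 - (102 + F(-5)*J(-9, 8)) = -352984 - (102 + (-6 - 1*(-5))*6) = -352984 - (102 + (-6 + 5)*6) = -352984 - (102 - 1*6) = -352984 - (102 - 6) = -352984 - 1*96 = -352984 - 96 = -353080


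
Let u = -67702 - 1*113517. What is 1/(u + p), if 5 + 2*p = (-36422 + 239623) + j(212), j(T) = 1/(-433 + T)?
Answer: -442/35192483 ≈ -1.2559e-5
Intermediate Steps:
p = 44906315/442 (p = -5/2 + ((-36422 + 239623) + 1/(-433 + 212))/2 = -5/2 + (203201 + 1/(-221))/2 = -5/2 + (203201 - 1/221)/2 = -5/2 + (½)*(44907420/221) = -5/2 + 22453710/221 = 44906315/442 ≈ 1.0160e+5)
u = -181219 (u = -67702 - 113517 = -181219)
1/(u + p) = 1/(-181219 + 44906315/442) = 1/(-35192483/442) = -442/35192483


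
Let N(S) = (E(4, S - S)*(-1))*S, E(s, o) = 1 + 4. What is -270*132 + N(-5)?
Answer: -35615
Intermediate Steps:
E(s, o) = 5
N(S) = -5*S (N(S) = (5*(-1))*S = -5*S)
-270*132 + N(-5) = -270*132 - 5*(-5) = -35640 + 25 = -35615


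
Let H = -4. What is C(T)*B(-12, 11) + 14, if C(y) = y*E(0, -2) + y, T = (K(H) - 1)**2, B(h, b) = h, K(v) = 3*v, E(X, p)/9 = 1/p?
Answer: 7112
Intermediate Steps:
E(X, p) = 9/p
T = 169 (T = (3*(-4) - 1)**2 = (-12 - 1)**2 = (-13)**2 = 169)
C(y) = -7*y/2 (C(y) = y*(9/(-2)) + y = y*(9*(-1/2)) + y = y*(-9/2) + y = -9*y/2 + y = -7*y/2)
C(T)*B(-12, 11) + 14 = -7/2*169*(-12) + 14 = -1183/2*(-12) + 14 = 7098 + 14 = 7112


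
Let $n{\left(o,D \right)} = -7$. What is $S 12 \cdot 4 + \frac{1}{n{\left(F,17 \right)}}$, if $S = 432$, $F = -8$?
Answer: $\frac{145151}{7} \approx 20736.0$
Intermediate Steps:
$S 12 \cdot 4 + \frac{1}{n{\left(F,17 \right)}} = 432 \cdot 12 \cdot 4 + \frac{1}{-7} = 432 \cdot 48 - \frac{1}{7} = 20736 - \frac{1}{7} = \frac{145151}{7}$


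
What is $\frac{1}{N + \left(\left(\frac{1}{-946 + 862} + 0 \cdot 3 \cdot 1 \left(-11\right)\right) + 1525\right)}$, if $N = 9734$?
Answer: $\frac{84}{945755} \approx 8.8818 \cdot 10^{-5}$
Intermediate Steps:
$\frac{1}{N + \left(\left(\frac{1}{-946 + 862} + 0 \cdot 3 \cdot 1 \left(-11\right)\right) + 1525\right)} = \frac{1}{9734 + \left(\left(\frac{1}{-946 + 862} + 0 \cdot 3 \cdot 1 \left(-11\right)\right) + 1525\right)} = \frac{1}{9734 + \left(\left(\frac{1}{-84} + 0 \cdot 1 \left(-11\right)\right) + 1525\right)} = \frac{1}{9734 + \left(\left(- \frac{1}{84} + 0 \left(-11\right)\right) + 1525\right)} = \frac{1}{9734 + \left(\left(- \frac{1}{84} + 0\right) + 1525\right)} = \frac{1}{9734 + \left(- \frac{1}{84} + 1525\right)} = \frac{1}{9734 + \frac{128099}{84}} = \frac{1}{\frac{945755}{84}} = \frac{84}{945755}$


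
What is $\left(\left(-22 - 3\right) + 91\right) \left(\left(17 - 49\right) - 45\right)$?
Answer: $-5082$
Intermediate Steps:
$\left(\left(-22 - 3\right) + 91\right) \left(\left(17 - 49\right) - 45\right) = \left(\left(-22 - 3\right) + 91\right) \left(-32 - 45\right) = \left(-25 + 91\right) \left(-77\right) = 66 \left(-77\right) = -5082$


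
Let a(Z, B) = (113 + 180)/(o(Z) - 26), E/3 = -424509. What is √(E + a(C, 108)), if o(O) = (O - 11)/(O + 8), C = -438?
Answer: I*√2992929385713/1533 ≈ 1128.5*I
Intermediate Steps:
E = -1273527 (E = 3*(-424509) = -1273527)
o(O) = (-11 + O)/(8 + O)
a(Z, B) = 293/(-26 + (-11 + Z)/(8 + Z)) (a(Z, B) = (113 + 180)/((-11 + Z)/(8 + Z) - 26) = 293/(-26 + (-11 + Z)/(8 + Z)))
√(E + a(C, 108)) = √(-1273527 + 293*(8 - 438)/(-219 - 25*(-438))) = √(-1273527 + 293*(-430)/(-219 + 10950)) = √(-1273527 + 293*(-430)/10731) = √(-1273527 + 293*(1/10731)*(-430)) = √(-1273527 - 125990/10731) = √(-13666344227/10731) = I*√2992929385713/1533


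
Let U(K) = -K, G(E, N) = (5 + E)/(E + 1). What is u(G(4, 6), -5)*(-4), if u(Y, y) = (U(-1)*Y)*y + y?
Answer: 56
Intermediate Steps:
G(E, N) = (5 + E)/(1 + E)
u(Y, y) = y + Y*y (u(Y, y) = ((-1*(-1))*Y)*y + y = (1*Y)*y + y = Y*y + y = y + Y*y)
u(G(4, 6), -5)*(-4) = -5*(1 + (5 + 4)/(1 + 4))*(-4) = -5*(1 + 9/5)*(-4) = -5*14/5*(-4) = -14*(-4) = 56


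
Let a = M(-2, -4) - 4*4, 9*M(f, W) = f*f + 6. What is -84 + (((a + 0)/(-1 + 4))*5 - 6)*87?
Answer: -24884/9 ≈ -2764.9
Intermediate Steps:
M(f, W) = 2/3 + f**2/9 (M(f, W) = (f*f + 6)/9 = (f**2 + 6)/9 = (6 + f**2)/9 = 2/3 + f**2/9)
a = -134/9 (a = (2/3 + (1/9)*(-2)**2) - 4*4 = (2/3 + (1/9)*4) - 16 = (2/3 + 4/9) - 16 = 10/9 - 16 = -134/9 ≈ -14.889)
-84 + (((a + 0)/(-1 + 4))*5 - 6)*87 = -84 + (((-134/9 + 0)/(-1 + 4))*5 - 6)*87 = -84 + (-134/9/3*5 - 6)*87 = -84 + (-134/9*1/3*5 - 6)*87 = -84 + (-134/27*5 - 6)*87 = -84 + (-670/27 - 6)*87 = -84 - 832/27*87 = -84 - 24128/9 = -24884/9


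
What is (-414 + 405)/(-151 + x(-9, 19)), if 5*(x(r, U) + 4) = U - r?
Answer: 5/83 ≈ 0.060241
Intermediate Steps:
x(r, U) = -4 - r/5 + U/5 (x(r, U) = -4 + (U - r)/5 = -4 + (-r/5 + U/5) = -4 - r/5 + U/5)
(-414 + 405)/(-151 + x(-9, 19)) = (-414 + 405)/(-151 + (-4 - ⅕*(-9) + (⅕)*19)) = -9/(-151 + (-4 + 9/5 + 19/5)) = -9/(-151 + 8/5) = -9/(-747/5) = -9*(-5/747) = 5/83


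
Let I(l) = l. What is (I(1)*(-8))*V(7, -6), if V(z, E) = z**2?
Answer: -392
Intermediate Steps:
(I(1)*(-8))*V(7, -6) = (1*(-8))*7**2 = -8*49 = -392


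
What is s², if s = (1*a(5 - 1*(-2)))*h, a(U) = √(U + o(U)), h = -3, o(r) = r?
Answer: 126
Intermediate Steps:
a(U) = √2*√U (a(U) = √(U + U) = √(2*U) = √2*√U)
s = -3*√14 (s = (1*(√2*√(5 - 1*(-2))))*(-3) = (1*(√2*√(5 + 2)))*(-3) = (1*(√2*√7))*(-3) = (1*√14)*(-3) = √14*(-3) = -3*√14 ≈ -11.225)
s² = (-3*√14)² = 126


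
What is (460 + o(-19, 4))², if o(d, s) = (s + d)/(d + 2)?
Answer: 61387225/289 ≈ 2.1241e+5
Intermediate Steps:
o(d, s) = (d + s)/(2 + d)
(460 + o(-19, 4))² = (460 + (-19 + 4)/(2 - 19))² = (460 - 15/(-17))² = (460 - 1/17*(-15))² = (460 + 15/17)² = (7835/17)² = 61387225/289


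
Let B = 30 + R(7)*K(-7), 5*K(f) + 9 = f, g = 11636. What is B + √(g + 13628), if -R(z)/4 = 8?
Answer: 662/5 + 4*√1579 ≈ 291.35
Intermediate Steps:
K(f) = -9/5 + f/5
R(z) = -32 (R(z) = -4*8 = -32)
B = 662/5 (B = 30 - 32*(-9/5 + (⅕)*(-7)) = 30 - 32*(-9/5 - 7/5) = 30 - 32*(-16/5) = 30 + 512/5 = 662/5 ≈ 132.40)
B + √(g + 13628) = 662/5 + √(11636 + 13628) = 662/5 + √25264 = 662/5 + 4*√1579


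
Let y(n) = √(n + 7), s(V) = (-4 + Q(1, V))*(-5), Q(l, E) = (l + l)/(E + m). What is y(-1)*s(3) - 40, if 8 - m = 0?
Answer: -40 + 210*√6/11 ≈ 6.7630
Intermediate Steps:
m = 8 (m = 8 - 1*0 = 8 + 0 = 8)
Q(l, E) = 2*l/(8 + E) (Q(l, E) = (l + l)/(E + 8) = (2*l)/(8 + E) = 2*l/(8 + E))
s(V) = 20 - 10/(8 + V) (s(V) = (-4 + 2*1/(8 + V))*(-5) = (-4 + 2/(8 + V))*(-5) = 20 - 10/(8 + V))
y(n) = √(7 + n)
y(-1)*s(3) - 40 = √(7 - 1)*(10*(15 + 2*3)/(8 + 3)) - 40 = √6*(10*(15 + 6)/11) - 40 = √6*(10*(1/11)*21) - 40 = √6*(210/11) - 40 = 210*√6/11 - 40 = -40 + 210*√6/11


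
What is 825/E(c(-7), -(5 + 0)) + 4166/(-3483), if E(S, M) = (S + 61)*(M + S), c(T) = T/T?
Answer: -3906643/863784 ≈ -4.5227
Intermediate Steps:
c(T) = 1
E(S, M) = (61 + S)*(M + S)
825/E(c(-7), -(5 + 0)) + 4166/(-3483) = 825/(1**2 + 61*(-(5 + 0)) + 61*1 - (5 + 0)*1) + 4166/(-3483) = 825/(1 + 61*(-1*5) + 61 - 1*5*1) + 4166*(-1/3483) = 825/(1 + 61*(-5) + 61 - 5*1) - 4166/3483 = 825/(1 - 305 + 61 - 5) - 4166/3483 = 825/(-248) - 4166/3483 = 825*(-1/248) - 4166/3483 = -825/248 - 4166/3483 = -3906643/863784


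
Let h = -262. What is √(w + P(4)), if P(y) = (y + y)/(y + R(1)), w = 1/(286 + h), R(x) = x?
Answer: √5910/60 ≈ 1.2813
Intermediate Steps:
w = 1/24 (w = 1/(286 - 262) = 1/24 ≈ 0.041667)
P(y) = 2*y/(1 + y) (P(y) = (y + y)/(y + 1) = (2*y)/(1 + y) = 2*y/(1 + y))
√(w + P(4)) = √(1/24 + 2*4/(1 + 4)) = √(1/24 + 2*4/5) = √(1/24 + 2*4*(⅕)) = √(1/24 + 8/5) = √(197/120) = √5910/60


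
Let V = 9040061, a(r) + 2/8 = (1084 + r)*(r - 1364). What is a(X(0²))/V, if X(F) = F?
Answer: -5914305/36160244 ≈ -0.16356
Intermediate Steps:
a(r) = -¼ + (-1364 + r)*(1084 + r) (a(r) = -¼ + (1084 + r)*(r - 1364) = -¼ + (1084 + r)*(-1364 + r) = -¼ + (-1364 + r)*(1084 + r))
a(X(0²))/V = (-5914305/4 + (0²)² - 280*0²)/9040061 = (-5914305/4 + 0² - 280*0)*(1/9040061) = (-5914305/4 + 0 + 0)*(1/9040061) = -5914305/4*1/9040061 = -5914305/36160244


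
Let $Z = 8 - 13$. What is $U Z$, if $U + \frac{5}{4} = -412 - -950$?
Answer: $- \frac{10735}{4} \approx -2683.8$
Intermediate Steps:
$Z = -5$
$U = \frac{2147}{4}$ ($U = - \frac{5}{4} - -538 = - \frac{5}{4} + \left(-412 + 950\right) = - \frac{5}{4} + 538 = \frac{2147}{4} \approx 536.75$)
$U Z = \frac{2147}{4} \left(-5\right) = - \frac{10735}{4}$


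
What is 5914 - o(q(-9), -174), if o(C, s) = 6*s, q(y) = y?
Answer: 6958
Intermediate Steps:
5914 - o(q(-9), -174) = 5914 - 6*(-174) = 5914 - 1*(-1044) = 5914 + 1044 = 6958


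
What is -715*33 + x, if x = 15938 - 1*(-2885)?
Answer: -4772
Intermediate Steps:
x = 18823 (x = 15938 + 2885 = 18823)
-715*33 + x = -715*33 + 18823 = -23595 + 18823 = -4772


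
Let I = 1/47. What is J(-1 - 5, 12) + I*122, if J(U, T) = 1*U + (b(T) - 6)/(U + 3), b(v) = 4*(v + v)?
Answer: -1570/47 ≈ -33.404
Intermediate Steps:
b(v) = 8*v (b(v) = 4*(2*v) = 8*v)
J(U, T) = U + (-6 + 8*T)/(3 + U) (J(U, T) = 1*U + (8*T - 6)/(U + 3) = U + (-6 + 8*T)/(3 + U))
I = 1/47 ≈ 0.021277
J(-1 - 5, 12) + I*122 = (-6 + (-1 - 5)² + 3*(-1 - 5) + 8*12)/(3 + (-1 - 5)) + (1/47)*122 = (-6 + (-6)² + 3*(-6) + 96)/(3 - 6) + 122/47 = (-6 + 36 - 18 + 96)/(-3) + 122/47 = -⅓*108 + 122/47 = -36 + 122/47 = -1570/47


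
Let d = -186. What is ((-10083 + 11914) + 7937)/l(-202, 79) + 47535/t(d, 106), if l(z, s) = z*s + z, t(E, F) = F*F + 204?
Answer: 4102623/1155440 ≈ 3.5507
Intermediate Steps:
t(E, F) = 204 + F² (t(E, F) = F² + 204 = 204 + F²)
l(z, s) = z + s*z (l(z, s) = s*z + z = z + s*z)
((-10083 + 11914) + 7937)/l(-202, 79) + 47535/t(d, 106) = ((-10083 + 11914) + 7937)/((-202*(1 + 79))) + 47535/(204 + 106²) = (1831 + 7937)/((-202*80)) + 47535/(204 + 11236) = 9768/(-16160) + 47535/11440 = 9768*(-1/16160) + 47535*(1/11440) = -1221/2020 + 9507/2288 = 4102623/1155440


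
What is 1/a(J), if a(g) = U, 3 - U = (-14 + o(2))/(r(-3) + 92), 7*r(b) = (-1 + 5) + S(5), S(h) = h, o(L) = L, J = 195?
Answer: 653/2043 ≈ 0.31963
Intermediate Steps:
r(b) = 9/7 (r(b) = ((-1 + 5) + 5)/7 = (4 + 5)/7 = (⅐)*9 = 9/7)
U = 2043/653 (U = 3 - (-14 + 2)/(9/7 + 92) = 3 - (-12)/653/7 = 3 - (-12)*7/653 = 3 - 1*(-84/653) = 3 + 84/653 = 2043/653 ≈ 3.1286)
a(g) = 2043/653
1/a(J) = 1/(2043/653) = 653/2043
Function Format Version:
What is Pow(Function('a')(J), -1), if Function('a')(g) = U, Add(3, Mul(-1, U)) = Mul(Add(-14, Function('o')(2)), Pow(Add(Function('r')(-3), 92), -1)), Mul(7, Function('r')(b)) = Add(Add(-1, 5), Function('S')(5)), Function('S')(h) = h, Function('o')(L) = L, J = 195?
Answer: Rational(653, 2043) ≈ 0.31963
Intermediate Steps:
Function('r')(b) = Rational(9, 7) (Function('r')(b) = Mul(Rational(1, 7), Add(Add(-1, 5), 5)) = Mul(Rational(1, 7), Add(4, 5)) = Mul(Rational(1, 7), 9) = Rational(9, 7))
U = Rational(2043, 653) (U = Add(3, Mul(-1, Mul(Add(-14, 2), Pow(Add(Rational(9, 7), 92), -1)))) = Add(3, Mul(-1, Mul(-12, Pow(Rational(653, 7), -1)))) = Add(3, Mul(-1, Mul(-12, Rational(7, 653)))) = Add(3, Mul(-1, Rational(-84, 653))) = Add(3, Rational(84, 653)) = Rational(2043, 653) ≈ 3.1286)
Function('a')(g) = Rational(2043, 653)
Pow(Function('a')(J), -1) = Pow(Rational(2043, 653), -1) = Rational(653, 2043)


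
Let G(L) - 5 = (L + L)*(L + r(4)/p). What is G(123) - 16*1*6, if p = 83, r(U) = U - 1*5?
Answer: 2503615/83 ≈ 30164.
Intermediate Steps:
r(U) = -5 + U (r(U) = U - 5 = -5 + U)
G(L) = 5 + 2*L*(-1/83 + L) (G(L) = 5 + (L + L)*(L + (-5 + 4)/83) = 5 + (2*L)*(L - 1*1/83) = 5 + (2*L)*(L - 1/83) = 5 + (2*L)*(-1/83 + L) = 5 + 2*L*(-1/83 + L))
G(123) - 16*1*6 = (5 + 2*123² - 2/83*123) - 16*1*6 = (5 + 2*15129 - 246/83) - 16*6 = (5 + 30258 - 246/83) - 1*96 = 2511583/83 - 96 = 2503615/83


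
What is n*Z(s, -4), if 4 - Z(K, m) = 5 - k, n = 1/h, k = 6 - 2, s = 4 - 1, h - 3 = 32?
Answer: 3/35 ≈ 0.085714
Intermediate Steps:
h = 35 (h = 3 + 32 = 35)
s = 3
k = 4
n = 1/35 ≈ 0.028571
Z(K, m) = 3 (Z(K, m) = 4 - (5 - 1*4) = 4 - (5 - 4) = 4 - 1*1 = 4 - 1 = 3)
n*Z(s, -4) = (1/35)*3 = 3/35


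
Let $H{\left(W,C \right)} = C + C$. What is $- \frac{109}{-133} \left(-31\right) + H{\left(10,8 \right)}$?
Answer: $- \frac{1251}{133} \approx -9.406$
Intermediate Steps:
$H{\left(W,C \right)} = 2 C$
$- \frac{109}{-133} \left(-31\right) + H{\left(10,8 \right)} = - \frac{109}{-133} \left(-31\right) + 2 \cdot 8 = \left(-109\right) \left(- \frac{1}{133}\right) \left(-31\right) + 16 = \frac{109}{133} \left(-31\right) + 16 = - \frac{3379}{133} + 16 = - \frac{1251}{133}$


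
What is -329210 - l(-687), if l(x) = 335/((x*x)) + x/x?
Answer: -155377386794/471969 ≈ -3.2921e+5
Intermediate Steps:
l(x) = 1 + 335/x**2 (l(x) = 335/(x**2) + 1 = 335/x**2 + 1 = 1 + 335/x**2)
-329210 - l(-687) = -329210 - (1 + 335/(-687)**2) = -329210 - (1 + 335*(1/471969)) = -329210 - (1 + 335/471969) = -329210 - 1*472304/471969 = -329210 - 472304/471969 = -155377386794/471969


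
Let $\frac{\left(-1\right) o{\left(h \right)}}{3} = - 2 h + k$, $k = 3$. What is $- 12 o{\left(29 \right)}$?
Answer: $-1980$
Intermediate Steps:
$o{\left(h \right)} = -9 + 6 h$ ($o{\left(h \right)} = - 3 \left(- 2 h + 3\right) = - 3 \left(3 - 2 h\right) = -9 + 6 h$)
$- 12 o{\left(29 \right)} = - 12 \left(-9 + 6 \cdot 29\right) = - 12 \left(-9 + 174\right) = \left(-12\right) 165 = -1980$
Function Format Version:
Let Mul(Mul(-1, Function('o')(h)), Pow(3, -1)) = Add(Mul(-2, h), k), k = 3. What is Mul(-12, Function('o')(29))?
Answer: -1980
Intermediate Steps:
Function('o')(h) = Add(-9, Mul(6, h)) (Function('o')(h) = Mul(-3, Add(Mul(-2, h), 3)) = Mul(-3, Add(3, Mul(-2, h))) = Add(-9, Mul(6, h)))
Mul(-12, Function('o')(29)) = Mul(-12, Add(-9, Mul(6, 29))) = Mul(-12, Add(-9, 174)) = Mul(-12, 165) = -1980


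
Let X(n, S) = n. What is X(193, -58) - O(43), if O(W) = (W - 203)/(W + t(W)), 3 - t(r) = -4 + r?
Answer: 1511/7 ≈ 215.86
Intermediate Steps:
t(r) = 7 - r (t(r) = 3 - (-4 + r) = 3 + (4 - r) = 7 - r)
O(W) = -29 + W/7 (O(W) = (W - 203)/(W + (7 - W)) = (-203 + W)/7 = (-203 + W)*(⅐) = -29 + W/7)
X(193, -58) - O(43) = 193 - (-29 + (⅐)*43) = 193 - (-29 + 43/7) = 193 - 1*(-160/7) = 193 + 160/7 = 1511/7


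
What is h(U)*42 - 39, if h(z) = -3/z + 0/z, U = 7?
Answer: -57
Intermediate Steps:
h(z) = -3/z (h(z) = -3/z + 0 = -3/z)
h(U)*42 - 39 = -3/7*42 - 39 = -18 - 39 = -57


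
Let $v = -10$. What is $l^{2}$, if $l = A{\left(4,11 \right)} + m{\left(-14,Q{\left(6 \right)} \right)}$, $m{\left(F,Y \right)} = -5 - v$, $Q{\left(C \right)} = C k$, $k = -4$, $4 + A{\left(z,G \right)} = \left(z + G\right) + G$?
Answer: $729$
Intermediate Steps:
$A{\left(z,G \right)} = -4 + z + 2 G$ ($A{\left(z,G \right)} = -4 + \left(\left(z + G\right) + G\right) = -4 + \left(\left(G + z\right) + G\right) = -4 + \left(z + 2 G\right) = -4 + z + 2 G$)
$Q{\left(C \right)} = - 4 C$ ($Q{\left(C \right)} = C \left(-4\right) = - 4 C$)
$m{\left(F,Y \right)} = 5$ ($m{\left(F,Y \right)} = -5 - -10 = -5 + 10 = 5$)
$l = 27$ ($l = \left(-4 + 4 + 2 \cdot 11\right) + 5 = \left(-4 + 4 + 22\right) + 5 = 22 + 5 = 27$)
$l^{2} = 27^{2} = 729$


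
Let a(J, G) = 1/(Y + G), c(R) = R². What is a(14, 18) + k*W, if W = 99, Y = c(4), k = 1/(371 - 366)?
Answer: 3371/170 ≈ 19.829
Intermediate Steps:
k = ⅕ (k = 1/5 = ⅕ ≈ 0.20000)
Y = 16 (Y = 4² = 16)
a(J, G) = 1/(16 + G)
a(14, 18) + k*W = 1/(16 + 18) + (⅕)*99 = 1/34 + 99/5 = 3371/170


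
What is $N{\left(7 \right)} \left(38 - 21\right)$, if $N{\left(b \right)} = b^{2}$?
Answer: $833$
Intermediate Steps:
$N{\left(7 \right)} \left(38 - 21\right) = 7^{2} \left(38 - 21\right) = 49 \cdot 17 = 833$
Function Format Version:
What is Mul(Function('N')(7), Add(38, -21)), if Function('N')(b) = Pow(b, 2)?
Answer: 833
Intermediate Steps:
Mul(Function('N')(7), Add(38, -21)) = Mul(Pow(7, 2), Add(38, -21)) = Mul(49, 17) = 833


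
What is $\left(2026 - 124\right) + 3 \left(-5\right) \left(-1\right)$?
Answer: $1917$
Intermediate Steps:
$\left(2026 - 124\right) + 3 \left(-5\right) \left(-1\right) = 1902 - -15 = 1902 + 15 = 1917$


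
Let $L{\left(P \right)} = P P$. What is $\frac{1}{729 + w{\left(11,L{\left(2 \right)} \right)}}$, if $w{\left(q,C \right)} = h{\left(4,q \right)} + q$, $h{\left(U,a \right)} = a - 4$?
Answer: $\frac{1}{747} \approx 0.0013387$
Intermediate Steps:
$L{\left(P \right)} = P^{2}$
$h{\left(U,a \right)} = -4 + a$ ($h{\left(U,a \right)} = a - 4 = -4 + a$)
$w{\left(q,C \right)} = -4 + 2 q$ ($w{\left(q,C \right)} = \left(-4 + q\right) + q = -4 + 2 q$)
$\frac{1}{729 + w{\left(11,L{\left(2 \right)} \right)}} = \frac{1}{729 + \left(-4 + 2 \cdot 11\right)} = \frac{1}{729 + \left(-4 + 22\right)} = \frac{1}{729 + 18} = \frac{1}{747}$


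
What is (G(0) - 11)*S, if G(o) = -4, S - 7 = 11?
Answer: -270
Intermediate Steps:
S = 18 (S = 7 + 11 = 18)
(G(0) - 11)*S = (-4 - 11)*18 = -15*18 = -270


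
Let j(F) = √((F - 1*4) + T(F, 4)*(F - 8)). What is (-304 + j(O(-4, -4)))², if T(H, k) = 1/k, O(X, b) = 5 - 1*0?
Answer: 368449/4 ≈ 92112.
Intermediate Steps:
O(X, b) = 5 (O(X, b) = 5 + 0 = 5)
j(F) = √(-6 + 5*F/4) (j(F) = √((F - 1*4) + (F - 8)/4) = √((F - 4) + (-8 + F)/4) = √((-4 + F) + (-2 + F/4)) = √(-6 + 5*F/4))
(-304 + j(O(-4, -4)))² = (-304 + √(-24 + 5*5)/2)² = (-304 + √(-24 + 25)/2)² = (-304 + √1/2)² = (-304 + (½)*1)² = (-304 + ½)² = (-607/2)² = 368449/4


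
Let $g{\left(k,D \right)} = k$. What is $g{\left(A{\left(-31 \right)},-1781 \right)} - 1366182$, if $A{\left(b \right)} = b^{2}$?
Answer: $-1365221$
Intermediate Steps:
$g{\left(A{\left(-31 \right)},-1781 \right)} - 1366182 = \left(-31\right)^{2} - 1366182 = 961 - 1366182 = -1365221$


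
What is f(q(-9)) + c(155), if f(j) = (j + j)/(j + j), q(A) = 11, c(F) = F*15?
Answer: 2326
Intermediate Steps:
c(F) = 15*F
f(j) = 1 (f(j) = (2*j)/((2*j)) = (2*j)*(1/(2*j)) = 1)
f(q(-9)) + c(155) = 1 + 15*155 = 1 + 2325 = 2326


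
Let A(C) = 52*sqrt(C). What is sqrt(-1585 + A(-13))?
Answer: sqrt(-1585 + 52*I*sqrt(13)) ≈ 2.3506 + 39.881*I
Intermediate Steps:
sqrt(-1585 + A(-13)) = sqrt(-1585 + 52*sqrt(-13)) = sqrt(-1585 + 52*(I*sqrt(13))) = sqrt(-1585 + 52*I*sqrt(13))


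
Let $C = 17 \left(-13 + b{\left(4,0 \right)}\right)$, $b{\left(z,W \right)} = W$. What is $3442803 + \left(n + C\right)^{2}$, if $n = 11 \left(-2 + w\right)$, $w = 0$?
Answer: $3501852$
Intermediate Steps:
$n = -22$ ($n = 11 \left(-2 + 0\right) = 11 \left(-2\right) = -22$)
$C = -221$ ($C = 17 \left(-13 + 0\right) = 17 \left(-13\right) = -221$)
$3442803 + \left(n + C\right)^{2} = 3442803 + \left(-22 - 221\right)^{2} = 3442803 + \left(-243\right)^{2} = 3442803 + 59049 = 3501852$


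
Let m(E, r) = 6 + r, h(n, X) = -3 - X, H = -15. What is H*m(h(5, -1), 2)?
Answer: -120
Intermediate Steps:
H*m(h(5, -1), 2) = -15*(6 + 2) = -15*8 = -120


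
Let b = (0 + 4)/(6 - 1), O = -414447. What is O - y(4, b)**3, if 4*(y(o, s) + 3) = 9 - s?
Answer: -3315569141/8000 ≈ -4.1445e+5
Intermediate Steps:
b = 4/5 ≈ 0.80000
y(o, s) = -3/4 - s/4 (y(o, s) = -3 + (9 - s)/4 = -3 + (9/4 - s/4) = -3/4 - s/4)
O - y(4, b)**3 = -414447 - (-3/4 - 1/4*4/5)**3 = -414447 - (-3/4 - 1/5)**3 = -414447 - (-19/20)**3 = -414447 - 1*(-6859/8000) = -414447 + 6859/8000 = -3315569141/8000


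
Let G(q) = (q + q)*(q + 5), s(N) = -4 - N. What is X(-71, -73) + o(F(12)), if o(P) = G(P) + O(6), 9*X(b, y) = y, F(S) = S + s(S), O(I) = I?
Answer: -91/9 ≈ -10.111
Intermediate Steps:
G(q) = 2*q*(5 + q) (G(q) = (2*q)*(5 + q) = 2*q*(5 + q))
F(S) = -4 (F(S) = S + (-4 - S) = -4)
X(b, y) = y/9
o(P) = 6 + 2*P*(5 + P) (o(P) = 2*P*(5 + P) + 6 = 6 + 2*P*(5 + P))
X(-71, -73) + o(F(12)) = (⅑)*(-73) + (6 + 2*(-4)*(5 - 4)) = -73/9 + (6 + 2*(-4)*1) = -73/9 + (6 - 8) = -73/9 - 2 = -91/9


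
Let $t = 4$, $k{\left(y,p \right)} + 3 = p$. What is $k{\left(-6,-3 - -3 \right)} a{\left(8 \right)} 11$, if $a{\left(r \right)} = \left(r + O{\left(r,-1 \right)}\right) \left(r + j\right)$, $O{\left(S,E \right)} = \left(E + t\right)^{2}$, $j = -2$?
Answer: $-3366$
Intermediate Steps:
$k{\left(y,p \right)} = -3 + p$
$O{\left(S,E \right)} = \left(4 + E\right)^{2}$ ($O{\left(S,E \right)} = \left(E + 4\right)^{2} = \left(4 + E\right)^{2}$)
$a{\left(r \right)} = \left(-2 + r\right) \left(9 + r\right)$ ($a{\left(r \right)} = \left(r + \left(4 - 1\right)^{2}\right) \left(r - 2\right) = \left(r + 3^{2}\right) \left(-2 + r\right) = \left(r + 9\right) \left(-2 + r\right) = \left(9 + r\right) \left(-2 + r\right) = \left(-2 + r\right) \left(9 + r\right)$)
$k{\left(-6,-3 - -3 \right)} a{\left(8 \right)} 11 = \left(-3 - 0\right) \left(-18 + 8^{2} + 7 \cdot 8\right) 11 = \left(-3 + \left(-3 + 3\right)\right) \left(-18 + 64 + 56\right) 11 = \left(-3 + 0\right) 102 \cdot 11 = \left(-3\right) 102 \cdot 11 = \left(-306\right) 11 = -3366$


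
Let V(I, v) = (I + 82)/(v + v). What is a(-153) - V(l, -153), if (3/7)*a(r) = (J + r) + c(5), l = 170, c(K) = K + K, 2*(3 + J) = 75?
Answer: -25739/102 ≈ -252.34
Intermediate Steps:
J = 69/2 (J = -3 + (½)*75 = -3 + 75/2 = 69/2 ≈ 34.500)
c(K) = 2*K
V(I, v) = (82 + I)/(2*v) (V(I, v) = (82 + I)/((2*v)) = (82 + I)*(1/(2*v)) = (82 + I)/(2*v))
a(r) = 623/6 + 7*r/3 (a(r) = 7*((69/2 + r) + 2*5)/3 = 7*((69/2 + r) + 10)/3 = 7*(89/2 + r)/3 = 623/6 + 7*r/3)
a(-153) - V(l, -153) = (623/6 + (7/3)*(-153)) - (82 + 170)/(2*(-153)) = (623/6 - 357) - (-1)*252/(2*153) = -1519/6 - 1*(-14/17) = -1519/6 + 14/17 = -25739/102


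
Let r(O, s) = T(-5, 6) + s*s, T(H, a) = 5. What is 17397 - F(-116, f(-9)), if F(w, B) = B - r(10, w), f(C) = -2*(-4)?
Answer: 30850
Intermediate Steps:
f(C) = 8
r(O, s) = 5 + s**2 (r(O, s) = 5 + s*s = 5 + s**2)
F(w, B) = -5 + B - w**2 (F(w, B) = B - (5 + w**2) = B + (-5 - w**2) = -5 + B - w**2)
17397 - F(-116, f(-9)) = 17397 - (-5 + 8 - 1*(-116)**2) = 17397 - (-5 + 8 - 1*13456) = 17397 - (-5 + 8 - 13456) = 17397 - 1*(-13453) = 17397 + 13453 = 30850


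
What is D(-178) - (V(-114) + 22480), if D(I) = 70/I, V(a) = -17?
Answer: -1999242/89 ≈ -22463.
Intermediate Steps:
D(-178) - (V(-114) + 22480) = 70/(-178) - (-17 + 22480) = 70*(-1/178) - 1*22463 = -35/89 - 22463 = -1999242/89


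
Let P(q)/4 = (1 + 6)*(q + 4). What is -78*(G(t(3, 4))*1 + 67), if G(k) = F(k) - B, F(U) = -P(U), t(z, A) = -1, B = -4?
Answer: 1014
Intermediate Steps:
P(q) = 112 + 28*q (P(q) = 4*((1 + 6)*(q + 4)) = 4*(7*(4 + q)) = 4*(28 + 7*q) = 112 + 28*q)
F(U) = -112 - 28*U (F(U) = -(112 + 28*U) = -112 - 28*U)
G(k) = -108 - 28*k (G(k) = (-112 - 28*k) - 1*(-4) = (-112 - 28*k) + 4 = -108 - 28*k)
-78*(G(t(3, 4))*1 + 67) = -78*((-108 - 28*(-1))*1 + 67) = -78*((-108 + 28)*1 + 67) = -78*(-80*1 + 67) = -78*(-80 + 67) = -78*(-13) = 1014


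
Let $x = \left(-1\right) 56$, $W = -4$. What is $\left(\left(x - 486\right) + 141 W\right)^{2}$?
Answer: $1223236$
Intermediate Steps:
$x = -56$
$\left(\left(x - 486\right) + 141 W\right)^{2} = \left(\left(-56 - 486\right) + 141 \left(-4\right)\right)^{2} = \left(\left(-56 - 486\right) - 564\right)^{2} = \left(-542 - 564\right)^{2} = \left(-1106\right)^{2} = 1223236$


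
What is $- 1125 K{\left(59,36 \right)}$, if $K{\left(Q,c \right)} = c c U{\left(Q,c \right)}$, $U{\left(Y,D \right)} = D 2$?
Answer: $-104976000$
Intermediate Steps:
$U{\left(Y,D \right)} = 2 D$
$K{\left(Q,c \right)} = 2 c^{3}$ ($K{\left(Q,c \right)} = c c 2 c = c^{2} \cdot 2 c = 2 c^{3}$)
$- 1125 K{\left(59,36 \right)} = - 1125 \cdot 2 \cdot 36^{3} = - 1125 \cdot 2 \cdot 46656 = \left(-1125\right) 93312 = -104976000$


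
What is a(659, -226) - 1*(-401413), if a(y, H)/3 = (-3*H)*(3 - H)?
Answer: 867199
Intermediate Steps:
a(y, H) = -9*H*(3 - H) (a(y, H) = 3*((-3*H)*(3 - H)) = 3*(-3*H*(3 - H)) = -9*H*(3 - H))
a(659, -226) - 1*(-401413) = 9*(-226)*(-3 - 226) - 1*(-401413) = 9*(-226)*(-229) + 401413 = 465786 + 401413 = 867199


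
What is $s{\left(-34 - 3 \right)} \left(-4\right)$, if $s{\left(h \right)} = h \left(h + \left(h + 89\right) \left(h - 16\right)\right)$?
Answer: $-413364$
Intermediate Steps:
$s{\left(h \right)} = h \left(h + \left(-16 + h\right) \left(89 + h\right)\right)$ ($s{\left(h \right)} = h \left(h + \left(89 + h\right) \left(-16 + h\right)\right) = h \left(h + \left(-16 + h\right) \left(89 + h\right)\right)$)
$s{\left(-34 - 3 \right)} \left(-4\right) = \left(-34 - 3\right) \left(-1424 + \left(-34 - 3\right)^{2} + 74 \left(-34 - 3\right)\right) \left(-4\right) = - 37 \left(-1424 + \left(-37\right)^{2} + 74 \left(-37\right)\right) \left(-4\right) = - 37 \left(-1424 + 1369 - 2738\right) \left(-4\right) = \left(-37\right) \left(-2793\right) \left(-4\right) = 103341 \left(-4\right) = -413364$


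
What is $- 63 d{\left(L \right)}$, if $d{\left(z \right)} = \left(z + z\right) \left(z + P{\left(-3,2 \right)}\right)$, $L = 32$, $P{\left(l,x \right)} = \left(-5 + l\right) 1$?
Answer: $-96768$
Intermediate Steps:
$P{\left(l,x \right)} = -5 + l$
$d{\left(z \right)} = 2 z \left(-8 + z\right)$ ($d{\left(z \right)} = \left(z + z\right) \left(z - 8\right) = 2 z \left(z - 8\right) = 2 z \left(-8 + z\right)$)
$- 63 d{\left(L \right)} = - 63 \cdot 2 \cdot 32 \left(-8 + 32\right) = - 63 \cdot 2 \cdot 32 \cdot 24 = \left(-63\right) 1536 = -96768$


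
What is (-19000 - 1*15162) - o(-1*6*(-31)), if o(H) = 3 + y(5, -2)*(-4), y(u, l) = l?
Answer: -34173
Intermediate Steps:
o(H) = 11 (o(H) = 3 - 2*(-4) = 3 + 8 = 11)
(-19000 - 1*15162) - o(-1*6*(-31)) = (-19000 - 1*15162) - 1*11 = (-19000 - 15162) - 11 = -34162 - 11 = -34173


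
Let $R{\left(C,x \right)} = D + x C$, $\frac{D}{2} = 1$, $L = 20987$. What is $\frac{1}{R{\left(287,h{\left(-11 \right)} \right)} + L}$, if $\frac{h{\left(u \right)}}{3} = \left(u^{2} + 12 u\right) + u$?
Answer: $\frac{1}{2047} \approx 0.00048852$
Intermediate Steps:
$D = 2$ ($D = 2 \cdot 1 = 2$)
$h{\left(u \right)} = 3 u^{2} + 39 u$ ($h{\left(u \right)} = 3 \left(\left(u^{2} + 12 u\right) + u\right) = 3 \left(u^{2} + 13 u\right) = 3 u^{2} + 39 u$)
$R{\left(C,x \right)} = 2 + C x$ ($R{\left(C,x \right)} = 2 + x C = 2 + C x$)
$\frac{1}{R{\left(287,h{\left(-11 \right)} \right)} + L} = \frac{1}{\left(2 + 287 \cdot 3 \left(-11\right) \left(13 - 11\right)\right) + 20987} = \frac{1}{\left(2 + 287 \cdot 3 \left(-11\right) 2\right) + 20987} = \frac{1}{\left(2 + 287 \left(-66\right)\right) + 20987} = \frac{1}{\left(2 - 18942\right) + 20987} = \frac{1}{-18940 + 20987} = \frac{1}{2047}$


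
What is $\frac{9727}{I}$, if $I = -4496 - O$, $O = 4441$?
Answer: $- \frac{9727}{8937} \approx -1.0884$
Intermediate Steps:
$I = -8937$ ($I = -4496 - 4441 = -8937$)
$\frac{9727}{I} = \frac{9727}{-8937} = 9727 \left(- \frac{1}{8937}\right) = - \frac{9727}{8937}$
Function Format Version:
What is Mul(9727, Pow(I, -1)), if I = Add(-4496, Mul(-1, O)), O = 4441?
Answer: Rational(-9727, 8937) ≈ -1.0884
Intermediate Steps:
I = -8937 (I = Add(-4496, Mul(-1, 4441)) = Add(-4496, -4441) = -8937)
Mul(9727, Pow(I, -1)) = Mul(9727, Pow(-8937, -1)) = Mul(9727, Rational(-1, 8937)) = Rational(-9727, 8937)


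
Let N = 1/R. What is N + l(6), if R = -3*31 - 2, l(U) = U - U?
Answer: -1/95 ≈ -0.010526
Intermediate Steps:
l(U) = 0
R = -95 (R = -93 - 2 = -95)
N = -1/95 (N = 1/(-95) = -1/95 ≈ -0.010526)
N + l(6) = -1/95 + 0 = -1/95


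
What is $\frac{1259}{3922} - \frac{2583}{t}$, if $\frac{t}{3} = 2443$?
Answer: $- \frac{43015}{1368778} \approx -0.031426$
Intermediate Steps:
$t = 7329$ ($t = 3 \cdot 2443 = 7329$)
$\frac{1259}{3922} - \frac{2583}{t} = \frac{1259}{3922} - \frac{2583}{7329} = 1259 \cdot \frac{1}{3922} - \frac{123}{349} = \frac{1259}{3922} - \frac{123}{349} = - \frac{43015}{1368778}$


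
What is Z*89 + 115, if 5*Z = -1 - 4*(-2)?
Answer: 1198/5 ≈ 239.60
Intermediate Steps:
Z = 7/5 (Z = (-1 - 4*(-2))/5 = (-1 + 8)/5 = (⅕)*7 = 7/5 ≈ 1.4000)
Z*89 + 115 = (7/5)*89 + 115 = 623/5 + 115 = 1198/5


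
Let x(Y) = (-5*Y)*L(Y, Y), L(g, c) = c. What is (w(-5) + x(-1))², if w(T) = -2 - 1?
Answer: 64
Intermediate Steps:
w(T) = -3
x(Y) = -5*Y² (x(Y) = (-5*Y)*Y = -5*Y²)
(w(-5) + x(-1))² = (-3 - 5*(-1)²)² = (-3 - 5*1)² = (-3 - 5)² = (-8)² = 64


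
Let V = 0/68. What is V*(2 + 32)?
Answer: 0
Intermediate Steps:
V = 0 (V = 0*(1/68) = 0)
V*(2 + 32) = 0*(2 + 32) = 0*34 = 0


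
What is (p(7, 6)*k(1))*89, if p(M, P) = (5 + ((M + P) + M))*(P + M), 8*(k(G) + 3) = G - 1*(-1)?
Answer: -318175/4 ≈ -79544.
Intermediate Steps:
k(G) = -23/8 + G/8 (k(G) = -3 + (G - 1*(-1))/8 = -3 + (G + 1)/8 = -3 + (1 + G)/8 = -3 + (⅛ + G/8) = -23/8 + G/8)
p(M, P) = (M + P)*(5 + P + 2*M) (p(M, P) = (5 + (P + 2*M))*(M + P) = (5 + P + 2*M)*(M + P) = (M + P)*(5 + P + 2*M))
(p(7, 6)*k(1))*89 = ((6² + 2*7² + 5*7 + 5*6 + 3*7*6)*(-23/8 + (⅛)*1))*89 = ((36 + 2*49 + 35 + 30 + 126)*(-23/8 + ⅛))*89 = ((36 + 98 + 35 + 30 + 126)*(-11/4))*89 = (325*(-11/4))*89 = -3575/4*89 = -318175/4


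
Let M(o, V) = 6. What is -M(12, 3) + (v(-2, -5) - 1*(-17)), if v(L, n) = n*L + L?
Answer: 19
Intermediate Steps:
v(L, n) = L + L*n (v(L, n) = L*n + L = L + L*n)
-M(12, 3) + (v(-2, -5) - 1*(-17)) = -1*6 + (-2*(1 - 5) - 1*(-17)) = -6 + (-2*(-4) + 17) = -6 + (8 + 17) = -6 + 25 = 19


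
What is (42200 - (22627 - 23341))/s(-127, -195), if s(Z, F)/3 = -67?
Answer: -42914/201 ≈ -213.50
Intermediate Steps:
s(Z, F) = -201 (s(Z, F) = 3*(-67) = -201)
(42200 - (22627 - 23341))/s(-127, -195) = (42200 - (22627 - 23341))/(-201) = (42200 - 1*(-714))*(-1/201) = (42200 + 714)*(-1/201) = 42914*(-1/201) = -42914/201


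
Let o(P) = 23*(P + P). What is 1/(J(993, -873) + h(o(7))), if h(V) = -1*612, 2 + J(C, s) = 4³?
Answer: -1/550 ≈ -0.0018182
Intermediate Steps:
o(P) = 46*P (o(P) = 23*(2*P) = 46*P)
J(C, s) = 62 (J(C, s) = -2 + 4³ = -2 + 64 = 62)
h(V) = -612
1/(J(993, -873) + h(o(7))) = 1/(62 - 612) = 1/(-550) = -1/550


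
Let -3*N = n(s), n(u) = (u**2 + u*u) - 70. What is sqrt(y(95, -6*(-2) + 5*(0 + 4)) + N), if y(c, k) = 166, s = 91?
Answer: I*sqrt(47982)/3 ≈ 73.016*I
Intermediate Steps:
n(u) = -70 + 2*u**2 (n(u) = (u**2 + u**2) - 70 = 2*u**2 - 70 = -70 + 2*u**2)
N = -16492/3 (N = -(-70 + 2*91**2)/3 = -(-70 + 2*8281)/3 = -(-70 + 16562)/3 = -1/3*16492 = -16492/3 ≈ -5497.3)
sqrt(y(95, -6*(-2) + 5*(0 + 4)) + N) = sqrt(166 - 16492/3) = sqrt(-15994/3) = I*sqrt(47982)/3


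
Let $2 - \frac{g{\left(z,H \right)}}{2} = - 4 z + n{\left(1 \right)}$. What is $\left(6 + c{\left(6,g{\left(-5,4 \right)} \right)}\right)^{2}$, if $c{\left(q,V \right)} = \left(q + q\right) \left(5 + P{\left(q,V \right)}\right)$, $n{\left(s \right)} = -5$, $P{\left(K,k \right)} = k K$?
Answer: $3261636$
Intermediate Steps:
$P{\left(K,k \right)} = K k$
$g{\left(z,H \right)} = 14 + 8 z$ ($g{\left(z,H \right)} = 4 - 2 \left(- 4 z - 5\right) = 4 - 2 \left(-5 - 4 z\right) = 4 + \left(10 + 8 z\right) = 14 + 8 z$)
$c{\left(q,V \right)} = 2 q \left(5 + V q\right)$ ($c{\left(q,V \right)} = \left(q + q\right) \left(5 + q V\right) = 2 q \left(5 + V q\right)$)
$\left(6 + c{\left(6,g{\left(-5,4 \right)} \right)}\right)^{2} = \left(6 + 2 \cdot 6 \left(5 + \left(14 + 8 \left(-5\right)\right) 6\right)\right)^{2} = \left(6 + 2 \cdot 6 \left(5 + \left(14 - 40\right) 6\right)\right)^{2} = \left(6 + 2 \cdot 6 \left(5 - 156\right)\right)^{2} = \left(6 + 2 \cdot 6 \left(-151\right)\right)^{2} = \left(6 - 1812\right)^{2} = \left(-1806\right)^{2} = 3261636$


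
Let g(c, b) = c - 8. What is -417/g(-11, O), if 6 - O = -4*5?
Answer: 417/19 ≈ 21.947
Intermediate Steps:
O = 26 (O = 6 - (-4)*5 = 6 - 1*(-20) = 6 + 20 = 26)
g(c, b) = -8 + c
-417/g(-11, O) = -417/(-8 - 11) = -417/(-19) = -417*(-1/19) = 417/19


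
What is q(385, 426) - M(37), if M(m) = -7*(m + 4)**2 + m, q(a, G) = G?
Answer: 12156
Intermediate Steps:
M(m) = m - 7*(4 + m)**2 (M(m) = -7*(4 + m)**2 + m = m - 7*(4 + m)**2)
q(385, 426) - M(37) = 426 - (37 - 7*(4 + 37)**2) = 426 - (37 - 7*41**2) = 426 - (37 - 7*1681) = 426 - (37 - 11767) = 426 - 1*(-11730) = 426 + 11730 = 12156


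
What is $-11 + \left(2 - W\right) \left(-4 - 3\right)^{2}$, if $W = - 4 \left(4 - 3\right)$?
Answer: $283$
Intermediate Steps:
$W = -4$ ($W = \left(-4\right) 1 = -4$)
$-11 + \left(2 - W\right) \left(-4 - 3\right)^{2} = -11 + \left(2 - -4\right) \left(-4 - 3\right)^{2} = -11 + \left(2 + 4\right) \left(-7\right)^{2} = -11 + 6 \cdot 49 = -11 + 294 = 283$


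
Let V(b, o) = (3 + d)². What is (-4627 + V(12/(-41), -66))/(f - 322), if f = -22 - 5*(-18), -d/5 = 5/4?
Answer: 73863/4064 ≈ 18.175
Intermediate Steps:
d = -25/4 ≈ -6.2500
f = 68 (f = -22 + 90 = 68)
V(b, o) = 169/16 (V(b, o) = (3 - 25/4)² = (-13/4)² = 169/16)
(-4627 + V(12/(-41), -66))/(f - 322) = (-4627 + 169/16)/(68 - 322) = -73863/16/(-254) = -73863/16*(-1/254) = 73863/4064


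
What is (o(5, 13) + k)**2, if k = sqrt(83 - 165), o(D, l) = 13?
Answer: (13 + I*sqrt(82))**2 ≈ 87.0 + 235.44*I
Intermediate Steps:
k = I*sqrt(82) (k = sqrt(-82) = I*sqrt(82) ≈ 9.0554*I)
(o(5, 13) + k)**2 = (13 + I*sqrt(82))**2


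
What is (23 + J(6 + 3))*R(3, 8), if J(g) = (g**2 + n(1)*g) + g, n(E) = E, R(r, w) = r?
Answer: 366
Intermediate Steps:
J(g) = g**2 + 2*g (J(g) = (g**2 + 1*g) + g = (g**2 + g) + g = (g + g**2) + g = g**2 + 2*g)
(23 + J(6 + 3))*R(3, 8) = (23 + (6 + 3)*(2 + (6 + 3)))*3 = (23 + 9*(2 + 9))*3 = (23 + 9*11)*3 = (23 + 99)*3 = 122*3 = 366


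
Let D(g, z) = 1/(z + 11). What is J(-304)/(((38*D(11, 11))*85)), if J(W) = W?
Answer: -176/85 ≈ -2.0706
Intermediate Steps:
D(g, z) = 1/(11 + z)
J(-304)/(((38*D(11, 11))*85)) = -304/((38/(11 + 11))*85) = -304/((38/22)*85) = -304/((38*(1/22))*85) = -304/((19/11)*85) = -304/1615/11 = -304*11/1615 = -176/85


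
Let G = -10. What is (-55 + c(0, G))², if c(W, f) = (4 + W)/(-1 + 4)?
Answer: 25921/9 ≈ 2880.1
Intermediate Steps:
c(W, f) = 4/3 + W/3 (c(W, f) = (4 + W)/3 = (4 + W)*(⅓) = 4/3 + W/3)
(-55 + c(0, G))² = (-55 + (4/3 + (⅓)*0))² = (-55 + (4/3 + 0))² = (-55 + 4/3)² = (-161/3)² = 25921/9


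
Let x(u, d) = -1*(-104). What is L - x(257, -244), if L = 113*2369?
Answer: 267593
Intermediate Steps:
x(u, d) = 104
L = 267697
L - x(257, -244) = 267697 - 1*104 = 267697 - 104 = 267593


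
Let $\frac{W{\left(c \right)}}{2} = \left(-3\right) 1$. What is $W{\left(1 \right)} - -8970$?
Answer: $8964$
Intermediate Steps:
$W{\left(c \right)} = -6$ ($W{\left(c \right)} = 2 \left(\left(-3\right) 1\right) = 2 \left(-3\right) = -6$)
$W{\left(1 \right)} - -8970 = -6 - -8970 = -6 + 8970 = 8964$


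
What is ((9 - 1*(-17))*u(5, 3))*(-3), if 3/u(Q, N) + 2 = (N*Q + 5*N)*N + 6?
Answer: -117/47 ≈ -2.4894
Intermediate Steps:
u(Q, N) = 3/(4 + N*(5*N + N*Q)) (u(Q, N) = 3/(-2 + ((N*Q + 5*N)*N + 6)) = 3/(-2 + ((5*N + N*Q)*N + 6)) = 3/(-2 + (N*(5*N + N*Q) + 6)) = 3/(-2 + (6 + N*(5*N + N*Q))) = 3/(4 + N*(5*N + N*Q)))
((9 - 1*(-17))*u(5, 3))*(-3) = ((9 - 1*(-17))*(3/(4 + 5*3² + 5*3²)))*(-3) = ((9 + 17)*(3/(4 + 5*9 + 5*9)))*(-3) = (26*(3/(4 + 45 + 45)))*(-3) = (26*(3/94))*(-3) = (39/47)*(-3) = -117/47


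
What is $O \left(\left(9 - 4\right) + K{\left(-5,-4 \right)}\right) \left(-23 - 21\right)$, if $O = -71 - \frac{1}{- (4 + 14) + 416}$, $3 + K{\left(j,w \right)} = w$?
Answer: $- \frac{1243396}{199} \approx -6248.2$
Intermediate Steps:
$K{\left(j,w \right)} = -3 + w$
$O = - \frac{28259}{398}$ ($O = -71 - \frac{1}{\left(-1\right) 18 + 416} = -71 - \frac{1}{-18 + 416} = -71 - \frac{1}{398} = - \frac{28259}{398} \approx -71.003$)
$O \left(\left(9 - 4\right) + K{\left(-5,-4 \right)}\right) \left(-23 - 21\right) = - \frac{28259 \left(\left(9 - 4\right) - 7\right) \left(-23 - 21\right)}{398} = - \frac{28259 \left(5 - 7\right) \left(-44\right)}{398} = - \frac{28259 \left(\left(-2\right) \left(-44\right)\right)}{398} = \left(- \frac{28259}{398}\right) 88 = - \frac{1243396}{199}$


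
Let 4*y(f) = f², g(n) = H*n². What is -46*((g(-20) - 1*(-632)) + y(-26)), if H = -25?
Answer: 423154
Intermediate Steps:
g(n) = -25*n²
y(f) = f²/4
-46*((g(-20) - 1*(-632)) + y(-26)) = -46*((-25*(-20)² - 1*(-632)) + (¼)*(-26)²) = -46*((-25*400 + 632) + (¼)*676) = -46*((-10000 + 632) + 169) = -46*(-9368 + 169) = -46*(-9199) = 423154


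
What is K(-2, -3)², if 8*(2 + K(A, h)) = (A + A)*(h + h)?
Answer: 1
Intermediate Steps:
K(A, h) = -2 + A*h/2 (K(A, h) = -2 + ((A + A)*(h + h))/8 = -2 + ((2*A)*(2*h))/8 = -2 + (4*A*h)/8 = -2 + A*h/2)
K(-2, -3)² = (-2 + (½)*(-2)*(-3))² = (-2 + 3)² = 1² = 1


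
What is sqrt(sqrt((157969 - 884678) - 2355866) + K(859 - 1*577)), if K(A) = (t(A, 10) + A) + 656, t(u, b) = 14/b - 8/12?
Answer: sqrt(211215 + 1125*I*sqrt(123303))/15 ≈ 38.273 + 22.937*I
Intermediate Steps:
t(u, b) = -2/3 + 14/b (t(u, b) = 14/b - 8*1/12 = 14/b - 2/3 = -2/3 + 14/b)
K(A) = 9851/15 + A (K(A) = ((-2/3 + 14/10) + A) + 656 = ((-2/3 + 14*(1/10)) + A) + 656 = ((-2/3 + 7/5) + A) + 656 = (11/15 + A) + 656 = 9851/15 + A)
sqrt(sqrt((157969 - 884678) - 2355866) + K(859 - 1*577)) = sqrt(sqrt((157969 - 884678) - 2355866) + (9851/15 + (859 - 1*577))) = sqrt(sqrt(-726709 - 2355866) + (9851/15 + (859 - 577))) = sqrt(sqrt(-3082575) + (9851/15 + 282)) = sqrt(5*I*sqrt(123303) + 14081/15) = sqrt(14081/15 + 5*I*sqrt(123303))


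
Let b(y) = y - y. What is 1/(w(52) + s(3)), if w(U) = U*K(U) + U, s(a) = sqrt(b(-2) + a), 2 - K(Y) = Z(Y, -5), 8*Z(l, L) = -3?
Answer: 234/41063 - 4*sqrt(3)/123189 ≈ 0.0056423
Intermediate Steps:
Z(l, L) = -3/8 (Z(l, L) = (1/8)*(-3) = -3/8)
b(y) = 0
K(Y) = 19/8 (K(Y) = 2 - 1*(-3/8) = 2 + 3/8 = 19/8)
s(a) = sqrt(a) (s(a) = sqrt(0 + a) = sqrt(a))
w(U) = 27*U/8 (w(U) = U*(19/8) + U = 19*U/8 + U = 27*U/8)
1/(w(52) + s(3)) = 1/((27/8)*52 + sqrt(3)) = 1/(351/2 + sqrt(3))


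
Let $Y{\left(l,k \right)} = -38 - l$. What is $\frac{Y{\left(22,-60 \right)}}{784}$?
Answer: $- \frac{15}{196} \approx -0.076531$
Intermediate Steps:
$\frac{Y{\left(22,-60 \right)}}{784} = \frac{-38 - 22}{784} = \left(-38 - 22\right) \frac{1}{784} = \left(-60\right) \frac{1}{784} = - \frac{15}{196}$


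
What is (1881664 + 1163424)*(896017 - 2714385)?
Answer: -5537090576384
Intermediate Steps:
(1881664 + 1163424)*(896017 - 2714385) = 3045088*(-1818368) = -5537090576384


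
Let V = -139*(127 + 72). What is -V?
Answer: 27661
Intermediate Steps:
V = -27661 (V = -139*199 = -27661)
-V = -1*(-27661) = 27661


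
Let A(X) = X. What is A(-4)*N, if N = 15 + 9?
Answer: -96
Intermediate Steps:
N = 24
A(-4)*N = -4*24 = -96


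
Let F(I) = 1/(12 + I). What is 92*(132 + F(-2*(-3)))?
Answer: 109342/9 ≈ 12149.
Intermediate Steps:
92*(132 + F(-2*(-3))) = 92*(132 + 1/(12 - 2*(-3))) = 92*(132 + 1/(12 + 6)) = 92*(132 + 1/18) = 92*(2377/18) = 109342/9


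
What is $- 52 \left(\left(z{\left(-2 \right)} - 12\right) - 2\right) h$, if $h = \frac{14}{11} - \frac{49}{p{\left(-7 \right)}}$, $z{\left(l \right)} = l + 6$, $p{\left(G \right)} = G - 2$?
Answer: $\frac{345800}{99} \approx 3492.9$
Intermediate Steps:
$p{\left(G \right)} = -2 + G$ ($p{\left(G \right)} = G - 2 = -2 + G$)
$z{\left(l \right)} = 6 + l$
$h = \frac{665}{99}$ ($h = \frac{14}{11} - \frac{49}{-2 - 7} = 14 \cdot \frac{1}{11} - \frac{49}{-9} = \frac{14}{11} - - \frac{49}{9} = \frac{14}{11} + \frac{49}{9} = \frac{665}{99} \approx 6.7172$)
$- 52 \left(\left(z{\left(-2 \right)} - 12\right) - 2\right) h = - 52 \left(\left(\left(6 - 2\right) - 12\right) - 2\right) \frac{665}{99} = - 52 \left(\left(4 - 12\right) + \left(-3 + 1\right)\right) \frac{665}{99} = - 52 \left(-8 - 2\right) \frac{665}{99} = \left(-52\right) \left(-10\right) \frac{665}{99} = 520 \cdot \frac{665}{99} = \frac{345800}{99}$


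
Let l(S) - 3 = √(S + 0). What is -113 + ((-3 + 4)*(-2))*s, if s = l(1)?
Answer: -121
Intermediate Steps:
l(S) = 3 + √S (l(S) = 3 + √(S + 0) = 3 + √S)
s = 4 (s = 3 + √1 = 3 + 1 = 4)
-113 + ((-3 + 4)*(-2))*s = -113 + ((-3 + 4)*(-2))*4 = -113 + (1*(-2))*4 = -113 - 2*4 = -113 - 8 = -121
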